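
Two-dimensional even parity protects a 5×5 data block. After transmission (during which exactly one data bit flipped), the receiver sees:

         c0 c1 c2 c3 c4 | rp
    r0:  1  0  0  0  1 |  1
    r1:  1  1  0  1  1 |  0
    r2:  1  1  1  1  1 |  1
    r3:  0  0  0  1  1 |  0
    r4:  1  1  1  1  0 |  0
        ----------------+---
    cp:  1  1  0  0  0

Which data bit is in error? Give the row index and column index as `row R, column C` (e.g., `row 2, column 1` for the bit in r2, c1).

row 0, column 0

Recompute each row's even parity and compare to rp:
  r0: data parity 0, sent rp 1 → mismatch
  r1: data parity 0, sent rp 0 → ok
  r2: data parity 1, sent rp 1 → ok
  r3: data parity 0, sent rp 0 → ok
  r4: data parity 0, sent rp 0 → ok
Recompute each column's even parity and compare to cp:
  c0: data parity 0, sent cp 1 → mismatch
  c1: data parity 1, sent cp 1 → ok
  c2: data parity 0, sent cp 0 → ok
  c3: data parity 0, sent cp 0 → ok
  c4: data parity 0, sent cp 0 → ok
Exactly one row (r0) and one column (c0) fail → the flipped bit is at their intersection.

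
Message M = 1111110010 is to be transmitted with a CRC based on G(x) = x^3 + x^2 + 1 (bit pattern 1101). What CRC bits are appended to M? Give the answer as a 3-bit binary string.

Append 3 zeros: 1111110010000. Divide by 1101 (XOR where the leading bit is 1):
  pos 0: 1111 XOR 1101 = 0010
  pos 2: 1011 XOR 1101 = 0110
  pos 3: 1100 XOR 1101 = 0001
  pos 6: 1010 XOR 1101 = 0111
  pos 7: 1110 XOR 1101 = 0011
  pos 9: 1100 XOR 1101 = 0001
Remainder (last 3 bits) = 001. This is the CRC / FCS.

001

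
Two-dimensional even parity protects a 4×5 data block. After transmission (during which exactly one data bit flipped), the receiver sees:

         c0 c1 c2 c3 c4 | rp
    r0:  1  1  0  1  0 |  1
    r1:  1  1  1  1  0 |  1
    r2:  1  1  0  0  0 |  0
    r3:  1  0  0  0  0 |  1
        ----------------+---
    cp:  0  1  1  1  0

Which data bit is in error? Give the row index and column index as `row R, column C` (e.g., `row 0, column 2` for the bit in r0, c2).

row 1, column 3

Recompute each row's even parity and compare to rp:
  r0: data parity 1, sent rp 1 → ok
  r1: data parity 0, sent rp 1 → mismatch
  r2: data parity 0, sent rp 0 → ok
  r3: data parity 1, sent rp 1 → ok
Recompute each column's even parity and compare to cp:
  c0: data parity 0, sent cp 0 → ok
  c1: data parity 1, sent cp 1 → ok
  c2: data parity 1, sent cp 1 → ok
  c3: data parity 0, sent cp 1 → mismatch
  c4: data parity 0, sent cp 0 → ok
Exactly one row (r1) and one column (c3) fail → the flipped bit is at their intersection.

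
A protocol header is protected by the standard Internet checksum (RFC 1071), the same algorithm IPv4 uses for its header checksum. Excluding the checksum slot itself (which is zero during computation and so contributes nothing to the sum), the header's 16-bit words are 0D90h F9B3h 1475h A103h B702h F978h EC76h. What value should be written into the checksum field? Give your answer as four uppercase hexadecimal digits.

A650

One's-complement addition (fold any carry out of bit 15 back into bit 0):
  0x0D90 + 0xF9B3 = 0x10743 → wrap carry → 0x0744
  0x0744 + 0x1475 = 0x01BB9
  0x1BB9 + 0xA103 = 0x0BCBC
  0xBCBC + 0xB702 = 0x173BE → wrap carry → 0x73BF
  0x73BF + 0xF978 = 0x16D37 → wrap carry → 0x6D38
  0x6D38 + 0xEC76 = 0x159AE → wrap carry → 0x59AF
One's-complement sum = 0x59AF.
Checksum = ~0x59AF & 0xFFFF = 0xA650.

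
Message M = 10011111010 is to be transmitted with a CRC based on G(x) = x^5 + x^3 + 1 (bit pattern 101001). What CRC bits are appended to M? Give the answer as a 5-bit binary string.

Append 5 zeros: 1001111101000000. Divide by 101001 (XOR where the leading bit is 1):
  pos 0: 100111 XOR 101001 = 001110
  pos 2: 111011 XOR 101001 = 010010
  pos 3: 100100 XOR 101001 = 001101
  pos 5: 110110 XOR 101001 = 011111
  pos 6: 111110 XOR 101001 = 010111
  pos 7: 101110 XOR 101001 = 000111
  pos 10: 111000 XOR 101001 = 010001
Remainder (last 5 bits) = 10001. This is the CRC / FCS.

10001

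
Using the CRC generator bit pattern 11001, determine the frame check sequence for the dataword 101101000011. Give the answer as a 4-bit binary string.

1100

Append 4 zeros: 1011010000110000. Divide by 11001 (XOR where the leading bit is 1):
  pos 0: 10110 XOR 11001 = 01111
  pos 1: 11111 XOR 11001 = 00110
  pos 3: 11000 XOR 11001 = 00001
  pos 7: 10011 XOR 11001 = 01010
  pos 8: 10100 XOR 11001 = 01101
  pos 9: 11010 XOR 11001 = 00011
Remainder (last 4 bits) = 1100. This is the CRC / FCS.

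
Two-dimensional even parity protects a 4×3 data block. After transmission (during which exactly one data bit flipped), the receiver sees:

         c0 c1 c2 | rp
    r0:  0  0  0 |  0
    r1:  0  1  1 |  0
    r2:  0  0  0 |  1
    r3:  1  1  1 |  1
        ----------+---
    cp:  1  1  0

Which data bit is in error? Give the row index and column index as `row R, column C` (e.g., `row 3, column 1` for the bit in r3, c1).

row 2, column 1

Recompute each row's even parity and compare to rp:
  r0: data parity 0, sent rp 0 → ok
  r1: data parity 0, sent rp 0 → ok
  r2: data parity 0, sent rp 1 → mismatch
  r3: data parity 1, sent rp 1 → ok
Recompute each column's even parity and compare to cp:
  c0: data parity 1, sent cp 1 → ok
  c1: data parity 0, sent cp 1 → mismatch
  c2: data parity 0, sent cp 0 → ok
Exactly one row (r2) and one column (c1) fail → the flipped bit is at their intersection.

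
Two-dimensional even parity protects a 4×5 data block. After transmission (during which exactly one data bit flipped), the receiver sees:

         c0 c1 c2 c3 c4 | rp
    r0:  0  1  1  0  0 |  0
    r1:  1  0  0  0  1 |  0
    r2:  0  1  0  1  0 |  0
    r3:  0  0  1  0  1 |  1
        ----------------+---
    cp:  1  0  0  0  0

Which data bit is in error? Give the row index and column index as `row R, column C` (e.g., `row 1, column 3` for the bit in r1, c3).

Recompute each row's even parity and compare to rp:
  r0: data parity 0, sent rp 0 → ok
  r1: data parity 0, sent rp 0 → ok
  r2: data parity 0, sent rp 0 → ok
  r3: data parity 0, sent rp 1 → mismatch
Recompute each column's even parity and compare to cp:
  c0: data parity 1, sent cp 1 → ok
  c1: data parity 0, sent cp 0 → ok
  c2: data parity 0, sent cp 0 → ok
  c3: data parity 1, sent cp 0 → mismatch
  c4: data parity 0, sent cp 0 → ok
Exactly one row (r3) and one column (c3) fail → the flipped bit is at their intersection.

row 3, column 3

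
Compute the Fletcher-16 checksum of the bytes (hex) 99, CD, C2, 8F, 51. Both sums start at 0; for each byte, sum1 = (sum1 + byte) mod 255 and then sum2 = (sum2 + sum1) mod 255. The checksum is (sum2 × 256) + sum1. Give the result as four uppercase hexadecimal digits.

Running sums (mod 255):
  after byte 0 (99): sum1=153, sum2=153
  after byte 1 (CD): sum1=103, sum2=1
  after byte 2 (C2): sum1=42, sum2=43
  after byte 3 (8F): sum1=185, sum2=228
  after byte 4 (51): sum1=11, sum2=239
Checksum = sum2·256 + sum1 = 239·256 + 11 = 61195 = 0xEF0B.

EF0B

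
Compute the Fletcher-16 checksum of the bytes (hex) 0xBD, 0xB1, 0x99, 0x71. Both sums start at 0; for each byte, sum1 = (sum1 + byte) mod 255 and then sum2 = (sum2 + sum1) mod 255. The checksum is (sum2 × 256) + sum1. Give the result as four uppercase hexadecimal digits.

Running sums (mod 255):
  after byte 0 (0xBD): sum1=189, sum2=189
  after byte 1 (0xB1): sum1=111, sum2=45
  after byte 2 (0x99): sum1=9, sum2=54
  after byte 3 (0x71): sum1=122, sum2=176
Checksum = sum2·256 + sum1 = 176·256 + 122 = 45178 = 0xB07A.

B07A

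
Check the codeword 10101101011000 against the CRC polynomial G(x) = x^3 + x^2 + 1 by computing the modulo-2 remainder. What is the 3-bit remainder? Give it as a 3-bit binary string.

Modulo-2 division of 10101101011000 by 1101:
  pos 0: 1010 XOR 1101 = 0111
  pos 1: 1111 XOR 1101 = 0010
  pos 3: 1010 XOR 1101 = 0111
  pos 4: 1111 XOR 1101 = 0010
  pos 6: 1001 XOR 1101 = 0100
  pos 7: 1001 XOR 1101 = 0100
  pos 8: 1000 XOR 1101 = 0101
  pos 9: 1010 XOR 1101 = 0111
  pos 10: 1110 XOR 1101 = 0011
Remainder = 011 (nonzero — an error is detected).

011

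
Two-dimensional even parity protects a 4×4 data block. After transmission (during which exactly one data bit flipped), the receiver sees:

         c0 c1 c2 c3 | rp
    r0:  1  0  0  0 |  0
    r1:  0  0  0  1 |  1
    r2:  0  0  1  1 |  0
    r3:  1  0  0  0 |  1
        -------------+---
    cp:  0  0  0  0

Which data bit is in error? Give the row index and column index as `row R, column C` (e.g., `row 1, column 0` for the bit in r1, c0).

Recompute each row's even parity and compare to rp:
  r0: data parity 1, sent rp 0 → mismatch
  r1: data parity 1, sent rp 1 → ok
  r2: data parity 0, sent rp 0 → ok
  r3: data parity 1, sent rp 1 → ok
Recompute each column's even parity and compare to cp:
  c0: data parity 0, sent cp 0 → ok
  c1: data parity 0, sent cp 0 → ok
  c2: data parity 1, sent cp 0 → mismatch
  c3: data parity 0, sent cp 0 → ok
Exactly one row (r0) and one column (c2) fail → the flipped bit is at their intersection.

row 0, column 2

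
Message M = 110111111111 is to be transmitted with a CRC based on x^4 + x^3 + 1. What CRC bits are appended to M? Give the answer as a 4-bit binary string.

Append 4 zeros: 1101111111110000. Divide by 11001 (XOR where the leading bit is 1):
  pos 0: 11011 XOR 11001 = 00010
  pos 3: 10111 XOR 11001 = 01110
  pos 4: 11101 XOR 11001 = 00100
  pos 6: 10011 XOR 11001 = 01010
  pos 7: 10101 XOR 11001 = 01100
  pos 8: 11000 XOR 11001 = 00001
Remainder (last 4 bits) = 1000. This is the CRC / FCS.

1000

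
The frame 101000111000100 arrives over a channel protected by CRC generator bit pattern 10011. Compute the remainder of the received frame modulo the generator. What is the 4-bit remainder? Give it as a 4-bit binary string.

Modulo-2 division of 101000111000100 by 10011:
  pos 0: 10100 XOR 10011 = 00111
  pos 2: 11101 XOR 10011 = 01110
  pos 3: 11101 XOR 10011 = 01110
  pos 4: 11101 XOR 10011 = 01110
  pos 5: 11100 XOR 10011 = 01111
  pos 6: 11110 XOR 10011 = 01101
  pos 7: 11010 XOR 10011 = 01001
  pos 8: 10011 XOR 10011 = 00000
Remainder = 0000 (zero — the frame passes the CRC check).

0000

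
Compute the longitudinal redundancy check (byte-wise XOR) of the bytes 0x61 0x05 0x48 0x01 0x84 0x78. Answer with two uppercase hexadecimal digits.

XOR the bytes together:
  start with 0x61
  0x61 ⊕ 0x05 = 0x64
  0x64 ⊕ 0x48 = 0x2C
  0x2C ⊕ 0x01 = 0x2D
  0x2D ⊕ 0x84 = 0xA9
  0xA9 ⊕ 0x78 = 0xD1

D1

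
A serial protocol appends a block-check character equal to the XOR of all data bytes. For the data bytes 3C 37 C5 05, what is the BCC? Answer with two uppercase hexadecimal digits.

CB

XOR the bytes together:
  start with 0x3C
  0x3C ⊕ 0x37 = 0x0B
  0x0B ⊕ 0xC5 = 0xCE
  0xCE ⊕ 0x05 = 0xCB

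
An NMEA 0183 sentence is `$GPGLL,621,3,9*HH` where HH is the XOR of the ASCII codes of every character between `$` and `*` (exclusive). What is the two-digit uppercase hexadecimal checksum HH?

XOR the ASCII codes of the payload characters:
  'G' = 0x47 → acc = 0x47
  'P' = 0x50 → acc = 0x17
  'G' = 0x47 → acc = 0x50
  'L' = 0x4C → acc = 0x1C
  'L' = 0x4C → acc = 0x50
  ',' = 0x2C → acc = 0x7C
  '6' = 0x36 → acc = 0x4A
  '2' = 0x32 → acc = 0x78
  '1' = 0x31 → acc = 0x49
  ',' = 0x2C → acc = 0x65
  '3' = 0x33 → acc = 0x56
  ',' = 0x2C → acc = 0x7A
  '9' = 0x39 → acc = 0x43
Checksum = 0x43.

43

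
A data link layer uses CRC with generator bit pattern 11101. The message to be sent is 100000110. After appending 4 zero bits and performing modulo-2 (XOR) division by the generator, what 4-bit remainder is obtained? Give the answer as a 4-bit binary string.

1110

Append 4 zeros: 1000001100000. Divide by 11101 (XOR where the leading bit is 1):
  pos 0: 10000 XOR 11101 = 01101
  pos 1: 11010 XOR 11101 = 00111
  pos 3: 11111 XOR 11101 = 00010
  pos 6: 10000 XOR 11101 = 01101
  pos 7: 11010 XOR 11101 = 00111
Remainder (last 4 bits) = 1110. This is the CRC / FCS.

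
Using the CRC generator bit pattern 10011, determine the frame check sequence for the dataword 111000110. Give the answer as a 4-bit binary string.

Append 4 zeros: 1110001100000. Divide by 10011 (XOR where the leading bit is 1):
  pos 0: 11100 XOR 10011 = 01111
  pos 1: 11110 XOR 10011 = 01101
  pos 2: 11011 XOR 10011 = 01000
  pos 3: 10001 XOR 10011 = 00010
  pos 6: 10000 XOR 10011 = 00011
Remainder (last 4 bits) = 1100. This is the CRC / FCS.

1100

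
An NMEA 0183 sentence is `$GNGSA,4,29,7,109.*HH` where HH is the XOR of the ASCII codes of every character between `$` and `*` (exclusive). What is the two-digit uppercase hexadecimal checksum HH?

XOR the ASCII codes of the payload characters:
  'G' = 0x47 → acc = 0x47
  'N' = 0x4E → acc = 0x09
  'G' = 0x47 → acc = 0x4E
  'S' = 0x53 → acc = 0x1D
  'A' = 0x41 → acc = 0x5C
  ',' = 0x2C → acc = 0x70
  '4' = 0x34 → acc = 0x44
  ',' = 0x2C → acc = 0x68
  '2' = 0x32 → acc = 0x5A
  '9' = 0x39 → acc = 0x63
  ',' = 0x2C → acc = 0x4F
  '7' = 0x37 → acc = 0x78
  ',' = 0x2C → acc = 0x54
  '1' = 0x31 → acc = 0x65
  '0' = 0x30 → acc = 0x55
  '9' = 0x39 → acc = 0x6C
  '.' = 0x2E → acc = 0x42
Checksum = 0x42.

42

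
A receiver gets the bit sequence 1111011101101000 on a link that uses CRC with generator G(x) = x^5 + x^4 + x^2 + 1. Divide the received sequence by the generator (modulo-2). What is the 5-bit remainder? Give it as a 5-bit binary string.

Modulo-2 division of 1111011101101000 by 110101:
  pos 0: 111101 XOR 110101 = 001000
  pos 2: 100011 XOR 110101 = 010110
  pos 3: 101100 XOR 110101 = 011001
  pos 4: 110011 XOR 110101 = 000110
  pos 7: 110101 XOR 110101 = 000000
Remainder = 00000 (zero — the frame passes the CRC check).

00000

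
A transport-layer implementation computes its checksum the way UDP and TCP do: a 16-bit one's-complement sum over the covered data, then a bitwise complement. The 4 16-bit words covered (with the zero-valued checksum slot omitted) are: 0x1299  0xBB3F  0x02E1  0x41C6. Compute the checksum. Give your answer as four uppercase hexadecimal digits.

One's-complement addition (fold any carry out of bit 15 back into bit 0):
  0x1299 + 0xBB3F = 0x0CDD8
  0xCDD8 + 0x02E1 = 0x0D0B9
  0xD0B9 + 0x41C6 = 0x1127F → wrap carry → 0x1280
One's-complement sum = 0x1280.
Checksum = ~0x1280 & 0xFFFF = 0xED7F.

ED7F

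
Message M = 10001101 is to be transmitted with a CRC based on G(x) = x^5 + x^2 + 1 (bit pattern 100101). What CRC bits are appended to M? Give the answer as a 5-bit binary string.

Append 5 zeros: 1000110100000. Divide by 100101 (XOR where the leading bit is 1):
  pos 0: 100011 XOR 100101 = 000110
  pos 3: 110010 XOR 100101 = 010111
  pos 4: 101110 XOR 100101 = 001011
  pos 6: 101100 XOR 100101 = 001001
Remainder (last 5 bits) = 10010. This is the CRC / FCS.

10010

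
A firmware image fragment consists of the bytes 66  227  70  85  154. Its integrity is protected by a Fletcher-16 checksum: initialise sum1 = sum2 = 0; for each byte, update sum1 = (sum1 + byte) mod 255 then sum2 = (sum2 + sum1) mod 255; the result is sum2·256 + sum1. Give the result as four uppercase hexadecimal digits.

Running sums (mod 255):
  after byte 0 (66): sum1=66, sum2=66
  after byte 1 (227): sum1=38, sum2=104
  after byte 2 (70): sum1=108, sum2=212
  after byte 3 (85): sum1=193, sum2=150
  after byte 4 (154): sum1=92, sum2=242
Checksum = sum2·256 + sum1 = 242·256 + 92 = 62044 = 0xF25C.

F25C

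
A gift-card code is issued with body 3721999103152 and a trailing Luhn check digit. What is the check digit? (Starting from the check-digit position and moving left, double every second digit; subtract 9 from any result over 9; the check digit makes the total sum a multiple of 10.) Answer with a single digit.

Partial digits right→left: 2 5 1 3 0 1 9 9 9 1 2 7 3
Double every second digit counting from the check-digit position (so the 1st, 3rd, 5th, ... of the partial from the right).
  doubled (with −9 where >9): 4 2 0 9 9 4 6 → sum 34
  kept as-is: 5 3 1 9 1 7 → sum 26
Total = 34 + 26 = 60.
Check digit = (10 − (60 mod 10)) mod 10 = 0.

0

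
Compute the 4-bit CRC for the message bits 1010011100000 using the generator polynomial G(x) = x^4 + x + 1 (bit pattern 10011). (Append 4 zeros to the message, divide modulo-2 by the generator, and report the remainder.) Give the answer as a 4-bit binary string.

Append 4 zeros: 10100111000000000. Divide by 10011 (XOR where the leading bit is 1):
  pos 0: 10100 XOR 10011 = 00111
  pos 2: 11111 XOR 10011 = 01100
  pos 3: 11001 XOR 10011 = 01010
  pos 4: 10100 XOR 10011 = 00111
  pos 6: 11100 XOR 10011 = 01111
  pos 7: 11110 XOR 10011 = 01101
  pos 8: 11010 XOR 10011 = 01001
  pos 9: 10010 XOR 10011 = 00001
Remainder (last 4 bits) = 1000. This is the CRC / FCS.

1000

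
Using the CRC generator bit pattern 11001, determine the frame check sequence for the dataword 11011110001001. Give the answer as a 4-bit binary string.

1100

Append 4 zeros: 110111100010010000. Divide by 11001 (XOR where the leading bit is 1):
  pos 0: 11011 XOR 11001 = 00010
  pos 3: 10110 XOR 11001 = 01111
  pos 4: 11110 XOR 11001 = 00111
  pos 6: 11101 XOR 11001 = 00100
  pos 8: 10000 XOR 11001 = 01001
  pos 9: 10011 XOR 11001 = 01010
  pos 10: 10100 XOR 11001 = 01101
  pos 11: 11010 XOR 11001 = 00011
Remainder (last 4 bits) = 1100. This is the CRC / FCS.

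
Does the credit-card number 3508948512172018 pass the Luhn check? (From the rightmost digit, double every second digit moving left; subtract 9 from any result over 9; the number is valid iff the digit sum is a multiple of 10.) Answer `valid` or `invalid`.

From the right, keep odd positions and double even positions (subtract 9 from any doubled value over 9):
  doubled (positions 2,4,...): 2 4 2 2 7 9 0 6 → sum 32
  kept (positions 1,3,...): 8 0 7 2 5 4 8 5 → sum 39
Total = 71.
71 mod 10 = 1, so the number is invalid.

invalid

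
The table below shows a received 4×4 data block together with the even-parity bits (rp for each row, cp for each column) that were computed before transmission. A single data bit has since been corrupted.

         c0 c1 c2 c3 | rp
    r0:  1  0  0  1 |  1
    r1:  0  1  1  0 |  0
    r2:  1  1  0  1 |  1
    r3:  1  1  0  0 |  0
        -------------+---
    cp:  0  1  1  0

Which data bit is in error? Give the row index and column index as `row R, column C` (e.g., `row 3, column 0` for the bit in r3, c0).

row 0, column 0

Recompute each row's even parity and compare to rp:
  r0: data parity 0, sent rp 1 → mismatch
  r1: data parity 0, sent rp 0 → ok
  r2: data parity 1, sent rp 1 → ok
  r3: data parity 0, sent rp 0 → ok
Recompute each column's even parity and compare to cp:
  c0: data parity 1, sent cp 0 → mismatch
  c1: data parity 1, sent cp 1 → ok
  c2: data parity 1, sent cp 1 → ok
  c3: data parity 0, sent cp 0 → ok
Exactly one row (r0) and one column (c0) fail → the flipped bit is at their intersection.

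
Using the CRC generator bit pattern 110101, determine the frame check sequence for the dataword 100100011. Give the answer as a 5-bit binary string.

Append 5 zeros: 10010001100000. Divide by 110101 (XOR where the leading bit is 1):
  pos 0: 100100 XOR 110101 = 010001
  pos 1: 100010 XOR 110101 = 010111
  pos 2: 101111 XOR 110101 = 011010
  pos 3: 110101 XOR 110101 = 000000
Remainder (last 5 bits) = 00000. This is the CRC / FCS.

00000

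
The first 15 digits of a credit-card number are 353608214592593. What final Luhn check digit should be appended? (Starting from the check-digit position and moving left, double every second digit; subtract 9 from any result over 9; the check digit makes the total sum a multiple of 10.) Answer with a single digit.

4

Partial digits right→left: 3 9 5 2 9 5 4 1 2 8 0 6 3 5 3
Double every second digit counting from the check-digit position (so the 1st, 3rd, 5th, ... of the partial from the right).
  doubled (with −9 where >9): 6 1 9 8 4 0 6 6 → sum 40
  kept as-is: 9 2 5 1 8 6 5 → sum 36
Total = 40 + 36 = 76.
Check digit = (10 − (76 mod 10)) mod 10 = 4.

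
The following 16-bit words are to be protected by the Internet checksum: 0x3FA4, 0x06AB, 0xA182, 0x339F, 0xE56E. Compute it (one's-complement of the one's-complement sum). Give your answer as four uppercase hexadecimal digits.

One's-complement addition (fold any carry out of bit 15 back into bit 0):
  0x3FA4 + 0x06AB = 0x0464F
  0x464F + 0xA182 = 0x0E7D1
  0xE7D1 + 0x339F = 0x11B70 → wrap carry → 0x1B71
  0x1B71 + 0xE56E = 0x100DF → wrap carry → 0x00E0
One's-complement sum = 0x00E0.
Checksum = ~0x00E0 & 0xFFFF = 0xFF1F.

FF1F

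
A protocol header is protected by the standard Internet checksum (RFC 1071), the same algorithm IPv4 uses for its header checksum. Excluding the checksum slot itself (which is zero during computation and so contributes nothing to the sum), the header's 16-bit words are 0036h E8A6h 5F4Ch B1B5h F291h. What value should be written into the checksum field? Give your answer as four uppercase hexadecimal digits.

138F

One's-complement addition (fold any carry out of bit 15 back into bit 0):
  0x0036 + 0xE8A6 = 0x0E8DC
  0xE8DC + 0x5F4C = 0x14828 → wrap carry → 0x4829
  0x4829 + 0xB1B5 = 0x0F9DE
  0xF9DE + 0xF291 = 0x1EC6F → wrap carry → 0xEC70
One's-complement sum = 0xEC70.
Checksum = ~0xEC70 & 0xFFFF = 0x138F.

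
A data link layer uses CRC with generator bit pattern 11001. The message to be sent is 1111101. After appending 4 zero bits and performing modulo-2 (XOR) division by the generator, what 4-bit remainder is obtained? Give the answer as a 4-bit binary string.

Append 4 zeros: 11111010000. Divide by 11001 (XOR where the leading bit is 1):
  pos 0: 11111 XOR 11001 = 00110
  pos 2: 11001 XOR 11001 = 00000
Remainder (last 4 bits) = 0000. This is the CRC / FCS.

0000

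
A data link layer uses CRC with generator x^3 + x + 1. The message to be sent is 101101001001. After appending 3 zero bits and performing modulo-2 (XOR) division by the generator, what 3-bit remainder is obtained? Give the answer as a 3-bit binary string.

Append 3 zeros: 101101001001000. Divide by 1011 (XOR where the leading bit is 1):
  pos 0: 1011 XOR 1011 = 0000
  pos 5: 1001 XOR 1011 = 0010
  pos 7: 1000 XOR 1011 = 0011
  pos 9: 1110 XOR 1011 = 0101
  pos 10: 1010 XOR 1011 = 0001
Remainder (last 3 bits) = 010. This is the CRC / FCS.

010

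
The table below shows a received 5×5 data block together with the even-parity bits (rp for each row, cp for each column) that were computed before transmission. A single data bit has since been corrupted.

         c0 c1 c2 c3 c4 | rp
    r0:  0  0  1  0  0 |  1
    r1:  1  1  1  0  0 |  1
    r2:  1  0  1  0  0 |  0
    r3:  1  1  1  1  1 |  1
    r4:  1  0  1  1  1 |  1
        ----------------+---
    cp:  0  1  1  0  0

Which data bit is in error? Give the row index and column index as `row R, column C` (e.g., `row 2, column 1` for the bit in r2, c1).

row 4, column 1

Recompute each row's even parity and compare to rp:
  r0: data parity 1, sent rp 1 → ok
  r1: data parity 1, sent rp 1 → ok
  r2: data parity 0, sent rp 0 → ok
  r3: data parity 1, sent rp 1 → ok
  r4: data parity 0, sent rp 1 → mismatch
Recompute each column's even parity and compare to cp:
  c0: data parity 0, sent cp 0 → ok
  c1: data parity 0, sent cp 1 → mismatch
  c2: data parity 1, sent cp 1 → ok
  c3: data parity 0, sent cp 0 → ok
  c4: data parity 0, sent cp 0 → ok
Exactly one row (r4) and one column (c1) fail → the flipped bit is at their intersection.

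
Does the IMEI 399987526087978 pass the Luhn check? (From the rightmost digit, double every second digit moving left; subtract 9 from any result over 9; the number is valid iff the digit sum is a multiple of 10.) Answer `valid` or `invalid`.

From the right, keep odd positions and double even positions (subtract 9 from any doubled value over 9):
  doubled (positions 2,4,...): 5 5 0 4 5 9 9 → sum 37
  kept (positions 1,3,...): 8 9 8 6 5 8 9 3 → sum 56
Total = 93.
93 mod 10 = 3, so the number is invalid.

invalid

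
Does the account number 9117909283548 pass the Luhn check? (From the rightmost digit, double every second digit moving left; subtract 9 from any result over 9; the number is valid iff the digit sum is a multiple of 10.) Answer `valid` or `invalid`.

invalid

From the right, keep odd positions and double even positions (subtract 9 from any doubled value over 9):
  doubled (positions 2,4,...): 8 6 4 0 5 2 → sum 25
  kept (positions 1,3,...): 8 5 8 9 9 1 9 → sum 49
Total = 74.
74 mod 10 = 4, so the number is invalid.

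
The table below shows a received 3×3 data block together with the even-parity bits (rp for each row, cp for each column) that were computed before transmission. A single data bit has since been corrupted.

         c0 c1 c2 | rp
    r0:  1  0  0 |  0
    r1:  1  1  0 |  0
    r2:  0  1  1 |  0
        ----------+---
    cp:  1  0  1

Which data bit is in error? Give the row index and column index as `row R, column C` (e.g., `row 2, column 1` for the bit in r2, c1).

row 0, column 0

Recompute each row's even parity and compare to rp:
  r0: data parity 1, sent rp 0 → mismatch
  r1: data parity 0, sent rp 0 → ok
  r2: data parity 0, sent rp 0 → ok
Recompute each column's even parity and compare to cp:
  c0: data parity 0, sent cp 1 → mismatch
  c1: data parity 0, sent cp 0 → ok
  c2: data parity 1, sent cp 1 → ok
Exactly one row (r0) and one column (c0) fail → the flipped bit is at their intersection.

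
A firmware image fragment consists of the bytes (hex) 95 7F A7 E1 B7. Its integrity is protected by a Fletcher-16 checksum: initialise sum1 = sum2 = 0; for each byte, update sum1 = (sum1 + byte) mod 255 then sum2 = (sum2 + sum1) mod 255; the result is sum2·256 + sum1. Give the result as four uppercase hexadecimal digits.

Running sums (mod 255):
  after byte 0 (95): sum1=149, sum2=149
  after byte 1 (7F): sum1=21, sum2=170
  after byte 2 (A7): sum1=188, sum2=103
  after byte 3 (E1): sum1=158, sum2=6
  after byte 4 (B7): sum1=86, sum2=92
Checksum = sum2·256 + sum1 = 92·256 + 86 = 23638 = 0x5C56.

5C56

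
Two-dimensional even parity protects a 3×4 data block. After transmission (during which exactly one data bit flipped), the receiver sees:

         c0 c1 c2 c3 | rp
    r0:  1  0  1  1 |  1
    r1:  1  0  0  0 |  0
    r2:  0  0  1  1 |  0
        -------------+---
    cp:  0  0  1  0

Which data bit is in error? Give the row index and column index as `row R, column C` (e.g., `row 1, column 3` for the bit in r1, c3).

Recompute each row's even parity and compare to rp:
  r0: data parity 1, sent rp 1 → ok
  r1: data parity 1, sent rp 0 → mismatch
  r2: data parity 0, sent rp 0 → ok
Recompute each column's even parity and compare to cp:
  c0: data parity 0, sent cp 0 → ok
  c1: data parity 0, sent cp 0 → ok
  c2: data parity 0, sent cp 1 → mismatch
  c3: data parity 0, sent cp 0 → ok
Exactly one row (r1) and one column (c2) fail → the flipped bit is at their intersection.

row 1, column 2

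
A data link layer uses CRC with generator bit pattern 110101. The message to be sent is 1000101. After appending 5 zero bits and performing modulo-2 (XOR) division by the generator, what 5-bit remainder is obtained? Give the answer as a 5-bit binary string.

Append 5 zeros: 100010100000. Divide by 110101 (XOR where the leading bit is 1):
  pos 0: 100010 XOR 110101 = 010111
  pos 1: 101111 XOR 110101 = 011010
  pos 2: 110100 XOR 110101 = 000001
Remainder (last 5 bits) = 10000. This is the CRC / FCS.

10000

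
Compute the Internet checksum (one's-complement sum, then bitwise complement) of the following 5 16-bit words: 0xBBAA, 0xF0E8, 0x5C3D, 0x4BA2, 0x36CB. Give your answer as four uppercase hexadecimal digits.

One's-complement addition (fold any carry out of bit 15 back into bit 0):
  0xBBAA + 0xF0E8 = 0x1AC92 → wrap carry → 0xAC93
  0xAC93 + 0x5C3D = 0x108D0 → wrap carry → 0x08D1
  0x08D1 + 0x4BA2 = 0x05473
  0x5473 + 0x36CB = 0x08B3E
One's-complement sum = 0x8B3E.
Checksum = ~0x8B3E & 0xFFFF = 0x74C1.

74C1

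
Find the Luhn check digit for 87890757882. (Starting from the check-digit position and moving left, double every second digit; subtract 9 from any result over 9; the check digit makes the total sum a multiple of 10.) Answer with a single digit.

Partial digits right→left: 2 8 8 7 5 7 0 9 8 7 8
Double every second digit counting from the check-digit position (so the 1st, 3rd, 5th, ... of the partial from the right).
  doubled (with −9 where >9): 4 7 1 0 7 7 → sum 26
  kept as-is: 8 7 7 9 7 → sum 38
Total = 26 + 38 = 64.
Check digit = (10 − (64 mod 10)) mod 10 = 6.

6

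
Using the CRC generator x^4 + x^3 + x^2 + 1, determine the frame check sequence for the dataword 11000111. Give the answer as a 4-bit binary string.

Append 4 zeros: 110001110000. Divide by 11101 (XOR where the leading bit is 1):
  pos 0: 11000 XOR 11101 = 00101
  pos 2: 10111 XOR 11101 = 01010
  pos 3: 10101 XOR 11101 = 01000
  pos 4: 10000 XOR 11101 = 01101
  pos 5: 11010 XOR 11101 = 00111
  pos 7: 11100 XOR 11101 = 00001
Remainder (last 4 bits) = 0001. This is the CRC / FCS.

0001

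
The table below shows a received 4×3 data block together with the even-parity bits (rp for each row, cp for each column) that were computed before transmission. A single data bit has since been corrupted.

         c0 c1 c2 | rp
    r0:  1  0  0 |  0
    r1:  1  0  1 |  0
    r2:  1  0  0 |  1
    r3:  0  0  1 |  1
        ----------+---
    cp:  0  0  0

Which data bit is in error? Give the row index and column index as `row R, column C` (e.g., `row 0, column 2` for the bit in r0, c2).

Recompute each row's even parity and compare to rp:
  r0: data parity 1, sent rp 0 → mismatch
  r1: data parity 0, sent rp 0 → ok
  r2: data parity 1, sent rp 1 → ok
  r3: data parity 1, sent rp 1 → ok
Recompute each column's even parity and compare to cp:
  c0: data parity 1, sent cp 0 → mismatch
  c1: data parity 0, sent cp 0 → ok
  c2: data parity 0, sent cp 0 → ok
Exactly one row (r0) and one column (c0) fail → the flipped bit is at their intersection.

row 0, column 0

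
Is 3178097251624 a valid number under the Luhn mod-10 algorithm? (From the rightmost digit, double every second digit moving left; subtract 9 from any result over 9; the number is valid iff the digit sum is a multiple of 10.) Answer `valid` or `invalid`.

From the right, keep odd positions and double even positions (subtract 9 from any doubled value over 9):
  doubled (positions 2,4,...): 4 2 4 9 7 2 → sum 28
  kept (positions 1,3,...): 4 6 5 7 0 7 3 → sum 32
Total = 60.
60 mod 10 = 0, so the number is valid.

valid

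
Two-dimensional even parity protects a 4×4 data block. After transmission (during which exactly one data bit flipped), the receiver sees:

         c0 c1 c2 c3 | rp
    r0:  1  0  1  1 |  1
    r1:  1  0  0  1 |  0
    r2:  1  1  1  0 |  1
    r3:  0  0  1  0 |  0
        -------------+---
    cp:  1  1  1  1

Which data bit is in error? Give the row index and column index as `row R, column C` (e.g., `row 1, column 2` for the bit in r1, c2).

Recompute each row's even parity and compare to rp:
  r0: data parity 1, sent rp 1 → ok
  r1: data parity 0, sent rp 0 → ok
  r2: data parity 1, sent rp 1 → ok
  r3: data parity 1, sent rp 0 → mismatch
Recompute each column's even parity and compare to cp:
  c0: data parity 1, sent cp 1 → ok
  c1: data parity 1, sent cp 1 → ok
  c2: data parity 1, sent cp 1 → ok
  c3: data parity 0, sent cp 1 → mismatch
Exactly one row (r3) and one column (c3) fail → the flipped bit is at their intersection.

row 3, column 3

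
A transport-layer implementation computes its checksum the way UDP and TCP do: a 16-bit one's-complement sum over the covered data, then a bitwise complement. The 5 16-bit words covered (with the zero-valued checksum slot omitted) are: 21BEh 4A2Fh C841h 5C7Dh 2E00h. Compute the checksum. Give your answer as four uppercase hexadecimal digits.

4153

One's-complement addition (fold any carry out of bit 15 back into bit 0):
  0x21BE + 0x4A2F = 0x06BED
  0x6BED + 0xC841 = 0x1342E → wrap carry → 0x342F
  0x342F + 0x5C7D = 0x090AC
  0x90AC + 0x2E00 = 0x0BEAC
One's-complement sum = 0xBEAC.
Checksum = ~0xBEAC & 0xFFFF = 0x4153.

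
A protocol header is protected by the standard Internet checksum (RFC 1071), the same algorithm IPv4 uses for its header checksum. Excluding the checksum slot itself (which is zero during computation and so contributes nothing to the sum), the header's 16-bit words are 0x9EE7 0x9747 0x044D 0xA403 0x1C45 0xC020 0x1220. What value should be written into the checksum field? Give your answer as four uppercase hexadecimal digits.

32FA

One's-complement addition (fold any carry out of bit 15 back into bit 0):
  0x9EE7 + 0x9747 = 0x1362E → wrap carry → 0x362F
  0x362F + 0x044D = 0x03A7C
  0x3A7C + 0xA403 = 0x0DE7F
  0xDE7F + 0x1C45 = 0x0FAC4
  0xFAC4 + 0xC020 = 0x1BAE4 → wrap carry → 0xBAE5
  0xBAE5 + 0x1220 = 0x0CD05
One's-complement sum = 0xCD05.
Checksum = ~0xCD05 & 0xFFFF = 0x32FA.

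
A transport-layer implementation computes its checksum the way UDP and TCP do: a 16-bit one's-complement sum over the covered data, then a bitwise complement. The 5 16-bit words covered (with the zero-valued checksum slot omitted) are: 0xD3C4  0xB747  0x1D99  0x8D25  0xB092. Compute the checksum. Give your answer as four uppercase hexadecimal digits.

19A2

One's-complement addition (fold any carry out of bit 15 back into bit 0):
  0xD3C4 + 0xB747 = 0x18B0B → wrap carry → 0x8B0C
  0x8B0C + 0x1D99 = 0x0A8A5
  0xA8A5 + 0x8D25 = 0x135CA → wrap carry → 0x35CB
  0x35CB + 0xB092 = 0x0E65D
One's-complement sum = 0xE65D.
Checksum = ~0xE65D & 0xFFFF = 0x19A2.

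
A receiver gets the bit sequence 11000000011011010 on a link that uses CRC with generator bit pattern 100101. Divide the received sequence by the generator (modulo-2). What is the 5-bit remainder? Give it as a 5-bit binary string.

00000

Modulo-2 division of 11000000011011010 by 100101:
  pos 0: 110000 XOR 100101 = 010101
  pos 1: 101010 XOR 100101 = 001111
  pos 3: 111100 XOR 100101 = 011001
  pos 4: 110011 XOR 100101 = 010110
  pos 5: 101101 XOR 100101 = 001000
  pos 7: 100001 XOR 100101 = 000100
  pos 10: 100101 XOR 100101 = 000000
Remainder = 00000 (zero — the frame passes the CRC check).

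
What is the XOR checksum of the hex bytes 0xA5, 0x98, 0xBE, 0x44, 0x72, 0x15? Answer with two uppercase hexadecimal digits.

XOR the bytes together:
  start with 0xA5
  0xA5 ⊕ 0x98 = 0x3D
  0x3D ⊕ 0xBE = 0x83
  0x83 ⊕ 0x44 = 0xC7
  0xC7 ⊕ 0x72 = 0xB5
  0xB5 ⊕ 0x15 = 0xA0

A0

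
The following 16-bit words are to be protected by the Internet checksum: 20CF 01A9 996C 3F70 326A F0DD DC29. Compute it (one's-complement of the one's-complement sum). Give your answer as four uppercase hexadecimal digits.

0539

One's-complement addition (fold any carry out of bit 15 back into bit 0):
  0x20CF + 0x01A9 = 0x02278
  0x2278 + 0x996C = 0x0BBE4
  0xBBE4 + 0x3F70 = 0x0FB54
  0xFB54 + 0x326A = 0x12DBE → wrap carry → 0x2DBF
  0x2DBF + 0xF0DD = 0x11E9C → wrap carry → 0x1E9D
  0x1E9D + 0xDC29 = 0x0FAC6
One's-complement sum = 0xFAC6.
Checksum = ~0xFAC6 & 0xFFFF = 0x0539.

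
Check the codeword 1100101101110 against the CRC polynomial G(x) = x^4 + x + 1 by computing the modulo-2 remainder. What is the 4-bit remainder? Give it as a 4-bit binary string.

Modulo-2 division of 1100101101110 by 10011:
  pos 0: 11001 XOR 10011 = 01010
  pos 1: 10100 XOR 10011 = 00111
  pos 3: 11111 XOR 10011 = 01100
  pos 4: 11000 XOR 10011 = 01011
  pos 5: 10111 XOR 10011 = 00100
  pos 7: 10011 XOR 10011 = 00000
Remainder = 0000 (zero — the frame passes the CRC check).

0000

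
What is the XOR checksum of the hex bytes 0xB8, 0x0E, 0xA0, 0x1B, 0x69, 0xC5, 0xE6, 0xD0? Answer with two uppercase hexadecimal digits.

XOR the bytes together:
  start with 0xB8
  0xB8 ⊕ 0x0E = 0xB6
  0xB6 ⊕ 0xA0 = 0x16
  0x16 ⊕ 0x1B = 0x0D
  0x0D ⊕ 0x69 = 0x64
  0x64 ⊕ 0xC5 = 0xA1
  0xA1 ⊕ 0xE6 = 0x47
  0x47 ⊕ 0xD0 = 0x97

97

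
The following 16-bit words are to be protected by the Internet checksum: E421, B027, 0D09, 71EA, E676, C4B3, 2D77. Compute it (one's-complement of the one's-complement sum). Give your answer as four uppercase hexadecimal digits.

One's-complement addition (fold any carry out of bit 15 back into bit 0):
  0xE421 + 0xB027 = 0x19448 → wrap carry → 0x9449
  0x9449 + 0x0D09 = 0x0A152
  0xA152 + 0x71EA = 0x1133C → wrap carry → 0x133D
  0x133D + 0xE676 = 0x0F9B3
  0xF9B3 + 0xC4B3 = 0x1BE66 → wrap carry → 0xBE67
  0xBE67 + 0x2D77 = 0x0EBDE
One's-complement sum = 0xEBDE.
Checksum = ~0xEBDE & 0xFFFF = 0x1421.

1421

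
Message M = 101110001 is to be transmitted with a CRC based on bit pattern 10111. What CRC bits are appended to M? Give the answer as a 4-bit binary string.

Append 4 zeros: 1011100010000. Divide by 10111 (XOR where the leading bit is 1):
  pos 0: 10111 XOR 10111 = 00000
  pos 8: 10000 XOR 10111 = 00111
Remainder (last 4 bits) = 0111. This is the CRC / FCS.

0111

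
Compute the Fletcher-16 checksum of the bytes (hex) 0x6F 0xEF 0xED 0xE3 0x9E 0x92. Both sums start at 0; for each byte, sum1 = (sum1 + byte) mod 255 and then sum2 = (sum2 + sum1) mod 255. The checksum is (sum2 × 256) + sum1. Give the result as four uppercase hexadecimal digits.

Running sums (mod 255):
  after byte 0 (0x6F): sum1=111, sum2=111
  after byte 1 (0xEF): sum1=95, sum2=206
  after byte 2 (0xED): sum1=77, sum2=28
  after byte 3 (0xE3): sum1=49, sum2=77
  after byte 4 (0x9E): sum1=207, sum2=29
  after byte 5 (0x92): sum1=98, sum2=127
Checksum = sum2·256 + sum1 = 127·256 + 98 = 32610 = 0x7F62.

7F62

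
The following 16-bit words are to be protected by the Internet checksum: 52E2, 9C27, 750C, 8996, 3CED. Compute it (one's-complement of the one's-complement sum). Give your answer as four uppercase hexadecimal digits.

D565

One's-complement addition (fold any carry out of bit 15 back into bit 0):
  0x52E2 + 0x9C27 = 0x0EF09
  0xEF09 + 0x750C = 0x16415 → wrap carry → 0x6416
  0x6416 + 0x8996 = 0x0EDAC
  0xEDAC + 0x3CED = 0x12A99 → wrap carry → 0x2A9A
One's-complement sum = 0x2A9A.
Checksum = ~0x2A9A & 0xFFFF = 0xD565.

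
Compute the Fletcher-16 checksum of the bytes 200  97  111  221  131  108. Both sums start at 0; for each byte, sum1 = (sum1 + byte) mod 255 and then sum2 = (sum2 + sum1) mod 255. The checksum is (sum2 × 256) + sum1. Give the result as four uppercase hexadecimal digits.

6667

Running sums (mod 255):
  after byte 0 (200): sum1=200, sum2=200
  after byte 1 (97): sum1=42, sum2=242
  after byte 2 (111): sum1=153, sum2=140
  after byte 3 (221): sum1=119, sum2=4
  after byte 4 (131): sum1=250, sum2=254
  after byte 5 (108): sum1=103, sum2=102
Checksum = sum2·256 + sum1 = 102·256 + 103 = 26215 = 0x6667.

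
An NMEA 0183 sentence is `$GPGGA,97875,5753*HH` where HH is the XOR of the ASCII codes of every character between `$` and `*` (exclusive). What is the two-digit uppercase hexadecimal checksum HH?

66

XOR the ASCII codes of the payload characters:
  'G' = 0x47 → acc = 0x47
  'P' = 0x50 → acc = 0x17
  'G' = 0x47 → acc = 0x50
  'G' = 0x47 → acc = 0x17
  'A' = 0x41 → acc = 0x56
  ',' = 0x2C → acc = 0x7A
  '9' = 0x39 → acc = 0x43
  '7' = 0x37 → acc = 0x74
  '8' = 0x38 → acc = 0x4C
  '7' = 0x37 → acc = 0x7B
  '5' = 0x35 → acc = 0x4E
  ',' = 0x2C → acc = 0x62
  '5' = 0x35 → acc = 0x57
  '7' = 0x37 → acc = 0x60
  '5' = 0x35 → acc = 0x55
  '3' = 0x33 → acc = 0x66
Checksum = 0x66.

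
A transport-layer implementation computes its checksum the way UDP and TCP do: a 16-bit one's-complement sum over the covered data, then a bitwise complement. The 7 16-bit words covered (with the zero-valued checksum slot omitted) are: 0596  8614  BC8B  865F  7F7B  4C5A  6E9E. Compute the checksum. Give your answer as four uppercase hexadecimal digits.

F6F5

One's-complement addition (fold any carry out of bit 15 back into bit 0):
  0x0596 + 0x8614 = 0x08BAA
  0x8BAA + 0xBC8B = 0x14835 → wrap carry → 0x4836
  0x4836 + 0x865F = 0x0CE95
  0xCE95 + 0x7F7B = 0x14E10 → wrap carry → 0x4E11
  0x4E11 + 0x4C5A = 0x09A6B
  0x9A6B + 0x6E9E = 0x10909 → wrap carry → 0x090A
One's-complement sum = 0x090A.
Checksum = ~0x090A & 0xFFFF = 0xF6F5.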